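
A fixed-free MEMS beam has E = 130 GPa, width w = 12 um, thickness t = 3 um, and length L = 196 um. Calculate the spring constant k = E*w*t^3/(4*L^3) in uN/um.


Step 1: Convert E to consistent units (1 GPa = 1000 uN/um^2).
E = 130 GPa = 130000 uN/um^2
Step 2: Compute t^3 = 3^3 = 27
Step 3: Compute L^3 = 196^3 = 7529536
Step 4: k = 130000 * 12 * 27 / (4 * 7529536)
k = 1.3985 uN/um


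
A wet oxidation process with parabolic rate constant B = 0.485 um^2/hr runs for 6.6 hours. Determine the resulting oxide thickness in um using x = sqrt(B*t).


Step 1: Compute B*t = 0.485 * 6.6 = 3.201
Step 2: x = sqrt(3.201)
x = 1.789 um


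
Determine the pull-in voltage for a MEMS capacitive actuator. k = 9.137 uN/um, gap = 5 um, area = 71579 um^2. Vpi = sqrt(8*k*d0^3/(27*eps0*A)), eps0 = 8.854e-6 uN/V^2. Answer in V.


Step 1: Compute numerator: 8 * k * d0^3 = 8 * 9.137 * 5^3 = 9137.0
Step 2: Compute denominator: 27 * eps0 * A = 27 * 8.854e-6 * 71579 = 17.111533
Step 3: Vpi = sqrt(9137.0 / 17.111533)
Vpi = 23.11 V


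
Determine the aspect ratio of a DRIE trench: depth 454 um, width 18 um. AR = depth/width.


Step 1: AR = depth / width
Step 2: AR = 454 / 18
AR = 25.2


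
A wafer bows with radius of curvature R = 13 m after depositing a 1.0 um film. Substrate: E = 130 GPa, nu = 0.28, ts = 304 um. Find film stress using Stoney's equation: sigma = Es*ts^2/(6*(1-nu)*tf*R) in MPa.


Step 1: Compute numerator: Es * ts^2 = 130 * 304^2 = 12014080 (GPa*um^2)
Step 2: Compute denominator (R in um): 6*(1-nu)*tf*R = 6*0.72*1.0*13e6 = 56160000.0 (um^2)
Step 3: sigma (GPa) = 12014080 / 56160000.0 = 2.13926e-01 GPa
Step 4: Convert to MPa (x1000): sigma = 213.9 MPa


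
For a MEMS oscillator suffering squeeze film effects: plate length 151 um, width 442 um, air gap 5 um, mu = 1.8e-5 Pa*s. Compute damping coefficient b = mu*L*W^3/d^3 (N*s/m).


Step 1: Convert to SI.
L = 151e-6 m, W = 442e-6 m, d = 5e-6 m
Step 2: W^3 = (442e-6)^3 = 8.64e-11 m^3
Step 3: d^3 = (5e-6)^3 = 1.25e-16 m^3
Step 4: b = 1.8e-5 * 151e-6 * 8.64e-11 / 1.25e-16
b = 1.88e-03 N*s/m


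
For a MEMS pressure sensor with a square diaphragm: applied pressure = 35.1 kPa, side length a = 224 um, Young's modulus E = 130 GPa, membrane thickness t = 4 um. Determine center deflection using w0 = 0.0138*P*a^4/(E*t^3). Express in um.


Step 1: Convert pressure to compatible units (E is in GPa, so P in GPa).
P = 35.1 kPa = 35.1e-6 GPa
Step 2: Compute numerator: 0.0138 * P * a^4.
a^4 = 224^4 = 2517630976
numerator = 0.0138 * 35.1e-6 * 2517630976 = 1.21949e+03
Step 3: Compute denominator: E * t^3 = 130 * 4^3 = 8320
Step 4: w0 = numerator / denominator = 1.21949e+03 / 8320 = 0.1466 um


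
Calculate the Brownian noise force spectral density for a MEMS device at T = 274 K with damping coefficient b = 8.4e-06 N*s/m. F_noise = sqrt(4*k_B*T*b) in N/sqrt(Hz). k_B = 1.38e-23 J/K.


Step 1: Compute 4 * k_B * T * b
= 4 * 1.38e-23 * 274 * 8.4e-06
= 1.2705e-25 N^2/Hz
Step 2: F_noise = sqrt(1.2705e-25)
F_noise = 3.56e-13 N/sqrt(Hz)


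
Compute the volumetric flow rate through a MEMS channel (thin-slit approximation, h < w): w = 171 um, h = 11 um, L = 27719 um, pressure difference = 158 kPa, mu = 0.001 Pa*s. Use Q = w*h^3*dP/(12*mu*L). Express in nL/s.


Step 1: Convert all dimensions to SI (meters).
w = 171e-6 m, h = 11e-6 m, L = 27719e-6 m, dP = 158e3 Pa
Step 2: Q = w * h^3 * dP / (12 * mu * L)
Q = 171e-6 * (11e-6)^3 * 158e3 / (12 * 0.001 * 27719e-6) = 1.0811164e-10 m^3/s
Step 3: Convert Q from m^3/s to nL/s (1 m^3 = 1e12 nL, so multiply by 1e12).
Q = 108.112 nL/s


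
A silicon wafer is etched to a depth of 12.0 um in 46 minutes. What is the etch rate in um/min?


Step 1: Etch rate = depth / time
Step 2: rate = 12.0 / 46
rate = 0.261 um/min


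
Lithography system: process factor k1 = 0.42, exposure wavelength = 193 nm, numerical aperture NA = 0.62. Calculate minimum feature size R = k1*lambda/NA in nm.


Step 1: Identify values: k1 = 0.42, lambda = 193 nm, NA = 0.62
Step 2: R = k1 * lambda / NA
R = 0.42 * 193 / 0.62
R = 130.7 nm


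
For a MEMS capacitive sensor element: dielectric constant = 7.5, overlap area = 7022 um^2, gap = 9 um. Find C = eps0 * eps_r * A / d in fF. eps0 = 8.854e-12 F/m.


Step 1: Convert area to m^2: A = 7022e-12 m^2
Step 2: Convert gap to m: d = 9e-6 m
Step 3: C = eps0 * eps_r * A / d
C = 8.854e-12 * 7.5 * 7022e-12 / 9e-6
Step 4: Convert to fF (multiply by 1e15).
C = 51.81 fF


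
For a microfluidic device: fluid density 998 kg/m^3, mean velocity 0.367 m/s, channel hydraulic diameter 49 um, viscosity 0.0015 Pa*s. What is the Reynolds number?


Step 1: Convert Dh to meters: Dh = 49e-6 m
Step 2: Re = rho * v * Dh / mu
Re = 998 * 0.367 * 49e-6 / 0.0015
Re = 11.965


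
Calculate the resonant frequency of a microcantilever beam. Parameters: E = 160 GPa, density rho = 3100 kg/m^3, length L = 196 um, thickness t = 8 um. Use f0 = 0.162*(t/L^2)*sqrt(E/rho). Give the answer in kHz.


Step 1: Convert units to SI.
t_SI = 8e-6 m, L_SI = 196e-6 m
Step 2: Calculate sqrt(E/rho).
sqrt(160e9 / 3100) = 7184.21 m/s
Step 3: Compute f0.
f0 = 0.162 * 8e-6 / (196e-6)^2 * 7184.21 = 242366.1 Hz = 242.37 kHz


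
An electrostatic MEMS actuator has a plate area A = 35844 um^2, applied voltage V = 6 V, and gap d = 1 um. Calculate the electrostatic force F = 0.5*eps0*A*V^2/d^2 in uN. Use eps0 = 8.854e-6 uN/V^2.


Step 1: Identify parameters.
eps0 = 8.854e-6 uN/V^2, A = 35844 um^2, V = 6 V, d = 1 um
Step 2: Compute V^2 = 6^2 = 36
Step 3: Compute d^2 = 1^2 = 1
Step 4: F = 0.5 * 8.854e-6 * 35844 * 36 / 1
F = 5.713 uN


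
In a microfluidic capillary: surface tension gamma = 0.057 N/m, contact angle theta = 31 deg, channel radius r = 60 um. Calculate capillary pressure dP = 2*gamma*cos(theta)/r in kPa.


Step 1: cos(31 deg) = 0.8572
Step 2: Convert r to m: r = 60e-6 m
Step 3: dP = 2 * 0.057 * 0.8572 / 60e-6 = 1628.7 Pa
Step 4: Convert Pa to kPa (divide by 1000).
dP = 1.63 kPa


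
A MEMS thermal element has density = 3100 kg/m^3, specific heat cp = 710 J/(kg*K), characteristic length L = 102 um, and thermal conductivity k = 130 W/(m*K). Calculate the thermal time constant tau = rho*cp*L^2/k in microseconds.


Step 1: Convert L to m: L = 102e-6 m
Step 2: L^2 = (102e-6)^2 = 1.0404e-08 m^2
Step 3: tau = 3100 * 710 * 1.0404e-08 / 130 = 1.7614772e-04 s
Step 4: Convert to microseconds (multiply by 1e6).
tau = 176.148 us


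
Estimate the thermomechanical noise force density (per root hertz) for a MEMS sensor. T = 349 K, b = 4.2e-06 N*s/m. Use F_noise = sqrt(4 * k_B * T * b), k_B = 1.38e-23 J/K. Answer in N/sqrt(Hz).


Step 1: Compute 4 * k_B * T * b
= 4 * 1.38e-23 * 349 * 4.2e-06
= 8.0912e-26 N^2/Hz
Step 2: F_noise = sqrt(8.0912e-26)
F_noise = 2.84e-13 N/sqrt(Hz)


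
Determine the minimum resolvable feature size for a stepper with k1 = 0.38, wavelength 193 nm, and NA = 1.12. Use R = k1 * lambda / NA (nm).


Step 1: Identify values: k1 = 0.38, lambda = 193 nm, NA = 1.12
Step 2: R = k1 * lambda / NA
R = 0.38 * 193 / 1.12
R = 65.5 nm


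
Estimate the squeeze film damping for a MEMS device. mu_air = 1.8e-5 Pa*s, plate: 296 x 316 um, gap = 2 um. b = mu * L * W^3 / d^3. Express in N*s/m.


Step 1: Convert to SI.
L = 296e-6 m, W = 316e-6 m, d = 2e-6 m
Step 2: W^3 = (316e-6)^3 = 3.16e-11 m^3
Step 3: d^3 = (2e-6)^3 = 8.00e-18 m^3
Step 4: b = 1.8e-5 * 296e-6 * 3.16e-11 / 8.00e-18
b = 2.10e-02 N*s/m


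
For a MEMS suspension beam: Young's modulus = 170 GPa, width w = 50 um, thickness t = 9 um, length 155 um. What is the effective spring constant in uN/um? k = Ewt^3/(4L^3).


Step 1: Convert E to consistent units (1 GPa = 1000 uN/um^2).
E = 170 GPa = 170000 uN/um^2
Step 2: Compute t^3 = 9^3 = 729
Step 3: Compute L^3 = 155^3 = 3723875
Step 4: k = 170000 * 50 * 729 / (4 * 3723875)
k = 415.9981 uN/um


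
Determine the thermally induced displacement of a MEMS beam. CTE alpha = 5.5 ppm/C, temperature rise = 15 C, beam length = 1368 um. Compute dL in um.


Step 1: Convert CTE: alpha = 5.5 ppm/C = 5.5e-6 /C
Step 2: dL = 5.5e-6 * 15 * 1368
dL = 0.1129 um


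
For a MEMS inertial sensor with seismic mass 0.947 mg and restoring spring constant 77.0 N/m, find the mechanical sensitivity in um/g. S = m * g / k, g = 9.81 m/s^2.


Step 1: Convert mass: m = 0.947 mg = 9.47e-07 kg
Step 2: S = m * g / k = 9.47e-07 * 9.81 / 77.0
Step 3: S = 1.21e-07 m/g
Step 4: Convert to um/g: S = 0.121 um/g


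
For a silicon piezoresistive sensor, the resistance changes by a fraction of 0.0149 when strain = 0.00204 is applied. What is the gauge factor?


Step 1: Identify values.
dR/R = 0.0149, strain = 0.00204
Step 2: GF = (dR/R) / strain = 0.0149 / 0.00204
GF = 7.3


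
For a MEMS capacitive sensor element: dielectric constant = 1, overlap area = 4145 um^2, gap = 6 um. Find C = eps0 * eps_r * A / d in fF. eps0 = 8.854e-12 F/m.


Step 1: Convert area to m^2: A = 4145e-12 m^2
Step 2: Convert gap to m: d = 6e-6 m
Step 3: C = eps0 * eps_r * A / d
C = 8.854e-12 * 1 * 4145e-12 / 6e-6
Step 4: Convert to fF (multiply by 1e15).
C = 6.12 fF


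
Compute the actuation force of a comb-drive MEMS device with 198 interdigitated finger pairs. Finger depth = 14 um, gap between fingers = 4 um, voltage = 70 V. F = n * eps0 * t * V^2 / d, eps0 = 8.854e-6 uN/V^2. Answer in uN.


Step 1: Parameters: n=198, eps0=8.854e-6 uN/V^2, t=14 um, V=70 V, d=4 um
Step 2: V^2 = 4900
Step 3: F = 198 * 8.854e-6 * 14 * 4900 / 4
F = 30.066 uN


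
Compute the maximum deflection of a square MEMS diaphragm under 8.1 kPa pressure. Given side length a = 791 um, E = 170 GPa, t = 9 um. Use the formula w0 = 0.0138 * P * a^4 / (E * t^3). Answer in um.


Step 1: Convert pressure to compatible units (E is in GPa, so P in GPa).
P = 8.1 kPa = 8.1e-6 GPa
Step 2: Compute numerator: 0.0138 * P * a^4.
a^4 = 791^4 = 391476713761
numerator = 0.0138 * 8.1e-6 * 391476713761 = 4.37593e+04
Step 3: Compute denominator: E * t^3 = 170 * 9^3 = 123930
Step 4: w0 = numerator / denominator = 4.37593e+04 / 123930 = 0.3531 um


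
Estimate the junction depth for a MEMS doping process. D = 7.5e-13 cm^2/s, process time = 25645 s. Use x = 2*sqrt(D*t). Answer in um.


Step 1: Compute D*t = 7.5e-13 * 25645 = 1.923375e-08 cm^2
Step 2: sqrt(D*t) = 1.38686e-04 cm
Step 3: x = 2 * 1.38686e-04 cm = 2.77372e-04 cm
Step 4: Convert to um (1 cm = 1e4 um): x = 2.774 um


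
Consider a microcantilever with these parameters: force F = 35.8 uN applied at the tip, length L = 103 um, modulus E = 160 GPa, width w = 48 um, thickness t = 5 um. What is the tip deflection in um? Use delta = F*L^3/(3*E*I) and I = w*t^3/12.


Step 1: Calculate the second moment of area.
I = w * t^3 / 12 = 48 * 5^3 / 12 = 500.0 um^4
Step 2: Convert E to consistent units (1 GPa = 1000 uN/um^2).
E = 160 GPa = 160000 uN/um^2
Step 3: Calculate tip deflection.
delta = F * L^3 / (3 * E * I)
delta = 35.8 * 103^3 / (3 * 160000 * 500.0)
delta = 0.163 um


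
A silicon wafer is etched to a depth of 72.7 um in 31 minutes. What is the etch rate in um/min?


Step 1: Etch rate = depth / time
Step 2: rate = 72.7 / 31
rate = 2.345 um/min


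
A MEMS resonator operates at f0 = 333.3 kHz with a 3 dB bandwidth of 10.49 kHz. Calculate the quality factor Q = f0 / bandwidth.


Step 1: Q = f0 / bandwidth
Step 2: Q = 333.3 / 10.49
Q = 31.8


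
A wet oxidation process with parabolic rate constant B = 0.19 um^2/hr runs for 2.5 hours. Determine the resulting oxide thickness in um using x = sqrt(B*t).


Step 1: Compute B*t = 0.19 * 2.5 = 0.475
Step 2: x = sqrt(0.475)
x = 0.689 um


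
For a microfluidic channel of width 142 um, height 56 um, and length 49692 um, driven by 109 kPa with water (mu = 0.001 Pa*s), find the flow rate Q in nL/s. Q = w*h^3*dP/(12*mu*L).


Step 1: Convert all dimensions to SI (meters).
w = 142e-6 m, h = 56e-6 m, L = 49692e-6 m, dP = 109e3 Pa
Step 2: Q = w * h^3 * dP / (12 * mu * L)
Q = 142e-6 * (56e-6)^3 * 109e3 / (12 * 0.001 * 49692e-6) = 4.55838708e-09 m^3/s
Step 3: Convert Q from m^3/s to nL/s (1 m^3 = 1e12 nL, so multiply by 1e12).
Q = 4558.387 nL/s


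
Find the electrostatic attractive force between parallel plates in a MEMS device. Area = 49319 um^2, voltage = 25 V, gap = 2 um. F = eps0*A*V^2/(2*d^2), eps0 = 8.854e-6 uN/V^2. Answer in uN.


Step 1: Identify parameters.
eps0 = 8.854e-6 uN/V^2, A = 49319 um^2, V = 25 V, d = 2 um
Step 2: Compute V^2 = 25^2 = 625
Step 3: Compute d^2 = 2^2 = 4
Step 4: F = 0.5 * 8.854e-6 * 49319 * 625 / 4
F = 34.115 uN


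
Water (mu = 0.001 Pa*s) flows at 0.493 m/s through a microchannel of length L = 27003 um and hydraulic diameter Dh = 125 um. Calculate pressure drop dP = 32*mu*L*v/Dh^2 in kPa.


Step 1: Convert to SI: L = 27003e-6 m, Dh = 125e-6 m
Step 2: dP = 32 * 0.001 * 27003e-6 * 0.493 / (125e-6)^2
Step 3: dP = 27263.96 Pa
Step 4: Convert to kPa: dP = 27.26 kPa


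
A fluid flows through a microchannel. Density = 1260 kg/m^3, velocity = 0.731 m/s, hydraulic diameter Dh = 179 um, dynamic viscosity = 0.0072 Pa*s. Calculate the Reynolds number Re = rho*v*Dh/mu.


Step 1: Convert Dh to meters: Dh = 179e-6 m
Step 2: Re = rho * v * Dh / mu
Re = 1260 * 0.731 * 179e-6 / 0.0072
Re = 22.899


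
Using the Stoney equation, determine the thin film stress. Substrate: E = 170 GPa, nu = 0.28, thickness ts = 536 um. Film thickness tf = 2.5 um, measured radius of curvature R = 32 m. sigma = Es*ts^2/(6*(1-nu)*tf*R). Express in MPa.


Step 1: Compute numerator: Es * ts^2 = 170 * 536^2 = 48840320 (GPa*um^2)
Step 2: Compute denominator (R in um): 6*(1-nu)*tf*R = 6*0.72*2.5*32e6 = 345600000.0 (um^2)
Step 3: sigma (GPa) = 48840320 / 345600000.0 = 1.4132e-01 GPa
Step 4: Convert to MPa (x1000): sigma = 141.3 MPa


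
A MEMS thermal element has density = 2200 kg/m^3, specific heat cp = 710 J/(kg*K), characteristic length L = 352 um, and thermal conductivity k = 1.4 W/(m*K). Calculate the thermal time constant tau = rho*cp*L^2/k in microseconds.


Step 1: Convert L to m: L = 352e-6 m
Step 2: L^2 = (352e-6)^2 = 1.23904e-07 m^2
Step 3: tau = 2200 * 710 * 1.23904e-07 / 1.4 = 1.3824146286e-01 s
Step 4: Convert to microseconds (multiply by 1e6).
tau = 138241.463 us


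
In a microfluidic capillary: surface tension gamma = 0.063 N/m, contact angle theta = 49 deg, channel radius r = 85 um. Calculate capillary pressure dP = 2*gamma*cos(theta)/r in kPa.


Step 1: cos(49 deg) = 0.6561
Step 2: Convert r to m: r = 85e-6 m
Step 3: dP = 2 * 0.063 * 0.6561 / 85e-6 = 972.6 Pa
Step 4: Convert Pa to kPa (divide by 1000).
dP = 0.97 kPa


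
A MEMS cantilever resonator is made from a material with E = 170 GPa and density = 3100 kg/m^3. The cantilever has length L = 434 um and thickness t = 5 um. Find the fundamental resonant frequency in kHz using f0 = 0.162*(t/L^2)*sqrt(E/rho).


Step 1: Convert units to SI.
t_SI = 5e-6 m, L_SI = 434e-6 m
Step 2: Calculate sqrt(E/rho).
sqrt(170e9 / 3100) = 7405.32 m/s
Step 3: Compute f0.
f0 = 0.162 * 5e-6 / (434e-6)^2 * 7405.32 = 31845.6 Hz = 31.85 kHz


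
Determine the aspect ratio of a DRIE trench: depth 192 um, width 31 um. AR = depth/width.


Step 1: AR = depth / width
Step 2: AR = 192 / 31
AR = 6.2


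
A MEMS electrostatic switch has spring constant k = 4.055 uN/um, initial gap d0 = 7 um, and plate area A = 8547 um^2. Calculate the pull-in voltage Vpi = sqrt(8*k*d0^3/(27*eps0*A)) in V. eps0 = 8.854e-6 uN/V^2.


Step 1: Compute numerator: 8 * k * d0^3 = 8 * 4.055 * 7^3 = 11126.92
Step 2: Compute denominator: 27 * eps0 * A = 27 * 8.854e-6 * 8547 = 2.043229
Step 3: Vpi = sqrt(11126.92 / 2.043229)
Vpi = 73.8 V


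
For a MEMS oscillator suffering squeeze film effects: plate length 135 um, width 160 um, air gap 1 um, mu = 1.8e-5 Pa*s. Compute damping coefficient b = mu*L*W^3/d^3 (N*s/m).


Step 1: Convert to SI.
L = 135e-6 m, W = 160e-6 m, d = 1e-6 m
Step 2: W^3 = (160e-6)^3 = 4.10e-12 m^3
Step 3: d^3 = (1e-6)^3 = 1.00e-18 m^3
Step 4: b = 1.8e-5 * 135e-6 * 4.10e-12 / 1.00e-18
b = 9.95e-03 N*s/m


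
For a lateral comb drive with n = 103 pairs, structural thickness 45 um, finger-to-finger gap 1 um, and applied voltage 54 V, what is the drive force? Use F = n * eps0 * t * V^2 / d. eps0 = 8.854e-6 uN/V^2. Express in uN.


Step 1: Parameters: n=103, eps0=8.854e-6 uN/V^2, t=45 um, V=54 V, d=1 um
Step 2: V^2 = 2916
Step 3: F = 103 * 8.854e-6 * 45 * 2916 / 1
F = 119.668 uN


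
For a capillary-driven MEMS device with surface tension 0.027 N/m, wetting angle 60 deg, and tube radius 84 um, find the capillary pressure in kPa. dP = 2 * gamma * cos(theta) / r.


Step 1: cos(60 deg) = 0.5
Step 2: Convert r to m: r = 84e-6 m
Step 3: dP = 2 * 0.027 * 0.5 / 84e-6 = 321.4 Pa
Step 4: Convert Pa to kPa (divide by 1000).
dP = 0.32 kPa


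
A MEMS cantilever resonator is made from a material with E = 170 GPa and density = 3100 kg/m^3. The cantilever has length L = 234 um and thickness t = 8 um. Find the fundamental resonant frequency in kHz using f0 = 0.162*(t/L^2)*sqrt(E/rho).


Step 1: Convert units to SI.
t_SI = 8e-6 m, L_SI = 234e-6 m
Step 2: Calculate sqrt(E/rho).
sqrt(170e9 / 3100) = 7405.32 m/s
Step 3: Compute f0.
f0 = 0.162 * 8e-6 / (234e-6)^2 * 7405.32 = 175273.8 Hz = 175.27 kHz


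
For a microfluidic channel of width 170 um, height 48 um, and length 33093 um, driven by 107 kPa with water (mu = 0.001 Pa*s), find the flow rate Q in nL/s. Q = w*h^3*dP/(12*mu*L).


Step 1: Convert all dimensions to SI (meters).
w = 170e-6 m, h = 48e-6 m, L = 33093e-6 m, dP = 107e3 Pa
Step 2: Q = w * h^3 * dP / (12 * mu * L)
Q = 170e-6 * (48e-6)^3 * 107e3 / (12 * 0.001 * 33093e-6) = 5.06569486e-09 m^3/s
Step 3: Convert Q from m^3/s to nL/s (1 m^3 = 1e12 nL, so multiply by 1e12).
Q = 5065.695 nL/s


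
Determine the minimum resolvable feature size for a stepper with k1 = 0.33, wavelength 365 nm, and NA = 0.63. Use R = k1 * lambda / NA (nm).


Step 1: Identify values: k1 = 0.33, lambda = 365 nm, NA = 0.63
Step 2: R = k1 * lambda / NA
R = 0.33 * 365 / 0.63
R = 191.2 nm


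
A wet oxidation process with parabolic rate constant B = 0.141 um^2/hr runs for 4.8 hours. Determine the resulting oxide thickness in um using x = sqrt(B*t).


Step 1: Compute B*t = 0.141 * 4.8 = 0.6768
Step 2: x = sqrt(0.6768)
x = 0.823 um


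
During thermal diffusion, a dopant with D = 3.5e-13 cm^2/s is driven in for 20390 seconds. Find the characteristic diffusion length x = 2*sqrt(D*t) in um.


Step 1: Compute D*t = 3.5e-13 * 20390 = 7.1365e-09 cm^2
Step 2: sqrt(D*t) = 8.4478e-05 cm
Step 3: x = 2 * 8.4478e-05 cm = 1.68956e-04 cm
Step 4: Convert to um (1 cm = 1e4 um): x = 1.69 um


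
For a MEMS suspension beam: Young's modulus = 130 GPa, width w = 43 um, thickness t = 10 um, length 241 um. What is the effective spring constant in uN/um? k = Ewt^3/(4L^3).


Step 1: Convert E to consistent units (1 GPa = 1000 uN/um^2).
E = 130 GPa = 130000 uN/um^2
Step 2: Compute t^3 = 10^3 = 1000
Step 3: Compute L^3 = 241^3 = 13997521
Step 4: k = 130000 * 43 * 1000 / (4 * 13997521)
k = 99.8391 uN/um


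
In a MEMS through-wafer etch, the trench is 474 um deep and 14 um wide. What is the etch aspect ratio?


Step 1: AR = depth / width
Step 2: AR = 474 / 14
AR = 33.9


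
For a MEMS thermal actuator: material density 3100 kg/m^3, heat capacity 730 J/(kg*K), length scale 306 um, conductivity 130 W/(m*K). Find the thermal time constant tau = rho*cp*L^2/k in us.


Step 1: Convert L to m: L = 306e-6 m
Step 2: L^2 = (306e-6)^2 = 9.3636e-08 m^2
Step 3: tau = 3100 * 730 * 9.3636e-08 / 130 = 1.62998668e-03 s
Step 4: Convert to microseconds (multiply by 1e6).
tau = 1629.987 us


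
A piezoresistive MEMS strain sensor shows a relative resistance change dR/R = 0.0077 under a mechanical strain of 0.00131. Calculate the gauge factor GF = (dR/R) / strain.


Step 1: Identify values.
dR/R = 0.0077, strain = 0.00131
Step 2: GF = (dR/R) / strain = 0.0077 / 0.00131
GF = 5.9


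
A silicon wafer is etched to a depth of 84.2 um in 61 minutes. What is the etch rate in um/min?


Step 1: Etch rate = depth / time
Step 2: rate = 84.2 / 61
rate = 1.38 um/min


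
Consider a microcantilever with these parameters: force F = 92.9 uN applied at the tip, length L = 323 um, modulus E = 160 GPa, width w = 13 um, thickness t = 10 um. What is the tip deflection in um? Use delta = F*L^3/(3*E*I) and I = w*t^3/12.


Step 1: Calculate the second moment of area.
I = w * t^3 / 12 = 13 * 10^3 / 12 = 1083.3333 um^4
Step 2: Convert E to consistent units (1 GPa = 1000 uN/um^2).
E = 160 GPa = 160000 uN/um^2
Step 3: Calculate tip deflection.
delta = F * L^3 / (3 * E * I)
delta = 92.9 * 323^3 / (3 * 160000 * 1083.3333)
delta = 6.0203 um


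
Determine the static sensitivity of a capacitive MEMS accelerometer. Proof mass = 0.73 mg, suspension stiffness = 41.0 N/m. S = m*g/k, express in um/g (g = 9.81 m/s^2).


Step 1: Convert mass: m = 0.73 mg = 7.30e-07 kg
Step 2: S = m * g / k = 7.30e-07 * 9.81 / 41.0
Step 3: S = 1.75e-07 m/g
Step 4: Convert to um/g: S = 0.175 um/g


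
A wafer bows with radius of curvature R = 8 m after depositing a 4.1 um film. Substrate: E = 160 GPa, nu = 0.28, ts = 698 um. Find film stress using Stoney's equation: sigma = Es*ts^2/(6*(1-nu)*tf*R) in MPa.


Step 1: Compute numerator: Es * ts^2 = 160 * 698^2 = 77952640 (GPa*um^2)
Step 2: Compute denominator (R in um): 6*(1-nu)*tf*R = 6*0.72*4.1*8e6 = 141696000.0 (um^2)
Step 3: sigma (GPa) = 77952640 / 141696000.0 = 5.5014e-01 GPa
Step 4: Convert to MPa (x1000): sigma = 550.1 MPa


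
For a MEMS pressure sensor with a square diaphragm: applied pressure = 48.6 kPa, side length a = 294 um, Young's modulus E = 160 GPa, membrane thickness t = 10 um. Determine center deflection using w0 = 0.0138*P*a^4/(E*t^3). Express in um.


Step 1: Convert pressure to compatible units (E is in GPa, so P in GPa).
P = 48.6 kPa = 48.6e-6 GPa
Step 2: Compute numerator: 0.0138 * P * a^4.
a^4 = 294^4 = 7471182096
numerator = 0.0138 * 48.6e-6 * 7471182096 = 5.0108e+03
Step 3: Compute denominator: E * t^3 = 160 * 10^3 = 160000
Step 4: w0 = numerator / denominator = 5.0108e+03 / 160000 = 0.0313 um


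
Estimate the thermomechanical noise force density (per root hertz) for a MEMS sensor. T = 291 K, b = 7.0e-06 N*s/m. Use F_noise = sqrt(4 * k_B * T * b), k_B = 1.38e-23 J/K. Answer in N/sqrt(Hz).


Step 1: Compute 4 * k_B * T * b
= 4 * 1.38e-23 * 291 * 7.0e-06
= 1.1244e-25 N^2/Hz
Step 2: F_noise = sqrt(1.1244e-25)
F_noise = 3.35e-13 N/sqrt(Hz)


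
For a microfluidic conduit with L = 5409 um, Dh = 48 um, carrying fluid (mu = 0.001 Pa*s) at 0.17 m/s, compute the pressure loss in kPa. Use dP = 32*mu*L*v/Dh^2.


Step 1: Convert to SI: L = 5409e-6 m, Dh = 48e-6 m
Step 2: dP = 32 * 0.001 * 5409e-6 * 0.17 / (48e-6)^2
Step 3: dP = 12771.25 Pa
Step 4: Convert to kPa: dP = 12.77 kPa


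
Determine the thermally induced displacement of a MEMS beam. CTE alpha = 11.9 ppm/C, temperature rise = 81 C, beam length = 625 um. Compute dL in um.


Step 1: Convert CTE: alpha = 11.9 ppm/C = 11.9e-6 /C
Step 2: dL = 11.9e-6 * 81 * 625
dL = 0.6024 um


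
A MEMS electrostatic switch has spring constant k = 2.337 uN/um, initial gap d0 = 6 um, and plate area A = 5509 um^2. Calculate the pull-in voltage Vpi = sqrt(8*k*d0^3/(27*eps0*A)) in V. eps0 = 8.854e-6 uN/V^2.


Step 1: Compute numerator: 8 * k * d0^3 = 8 * 2.337 * 6^3 = 4038.336
Step 2: Compute denominator: 27 * eps0 * A = 27 * 8.854e-6 * 5509 = 1.316971
Step 3: Vpi = sqrt(4038.336 / 1.316971)
Vpi = 55.37 V


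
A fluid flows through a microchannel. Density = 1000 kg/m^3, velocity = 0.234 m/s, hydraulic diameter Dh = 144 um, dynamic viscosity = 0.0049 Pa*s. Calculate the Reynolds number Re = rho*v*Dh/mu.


Step 1: Convert Dh to meters: Dh = 144e-6 m
Step 2: Re = rho * v * Dh / mu
Re = 1000 * 0.234 * 144e-6 / 0.0049
Re = 6.877


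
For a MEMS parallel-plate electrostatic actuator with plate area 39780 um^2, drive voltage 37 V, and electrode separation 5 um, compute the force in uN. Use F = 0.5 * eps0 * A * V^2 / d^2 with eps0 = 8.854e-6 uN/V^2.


Step 1: Identify parameters.
eps0 = 8.854e-6 uN/V^2, A = 39780 um^2, V = 37 V, d = 5 um
Step 2: Compute V^2 = 37^2 = 1369
Step 3: Compute d^2 = 5^2 = 25
Step 4: F = 0.5 * 8.854e-6 * 39780 * 1369 / 25
F = 9.644 uN


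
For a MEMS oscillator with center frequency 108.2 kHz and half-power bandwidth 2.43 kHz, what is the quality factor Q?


Step 1: Q = f0 / bandwidth
Step 2: Q = 108.2 / 2.43
Q = 44.5


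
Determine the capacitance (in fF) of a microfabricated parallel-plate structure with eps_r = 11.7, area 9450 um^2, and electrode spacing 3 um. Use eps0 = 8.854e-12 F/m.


Step 1: Convert area to m^2: A = 9450e-12 m^2
Step 2: Convert gap to m: d = 3e-6 m
Step 3: C = eps0 * eps_r * A / d
C = 8.854e-12 * 11.7 * 9450e-12 / 3e-6
Step 4: Convert to fF (multiply by 1e15).
C = 326.31 fF


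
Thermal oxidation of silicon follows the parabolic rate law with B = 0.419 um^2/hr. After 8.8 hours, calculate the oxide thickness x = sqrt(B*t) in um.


Step 1: Compute B*t = 0.419 * 8.8 = 3.6872
Step 2: x = sqrt(3.6872)
x = 1.92 um


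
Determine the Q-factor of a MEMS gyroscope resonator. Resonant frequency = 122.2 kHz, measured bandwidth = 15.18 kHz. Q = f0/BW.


Step 1: Q = f0 / bandwidth
Step 2: Q = 122.2 / 15.18
Q = 8.1


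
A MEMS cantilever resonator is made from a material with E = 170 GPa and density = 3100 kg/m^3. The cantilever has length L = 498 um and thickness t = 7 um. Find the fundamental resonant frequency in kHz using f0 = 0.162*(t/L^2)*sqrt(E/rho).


Step 1: Convert units to SI.
t_SI = 7e-6 m, L_SI = 498e-6 m
Step 2: Calculate sqrt(E/rho).
sqrt(170e9 / 3100) = 7405.32 m/s
Step 3: Compute f0.
f0 = 0.162 * 7e-6 / (498e-6)^2 * 7405.32 = 33860.9 Hz = 33.86 kHz


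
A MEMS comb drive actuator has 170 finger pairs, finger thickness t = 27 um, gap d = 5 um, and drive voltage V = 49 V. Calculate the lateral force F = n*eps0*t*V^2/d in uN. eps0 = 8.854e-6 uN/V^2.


Step 1: Parameters: n=170, eps0=8.854e-6 uN/V^2, t=27 um, V=49 V, d=5 um
Step 2: V^2 = 2401
Step 3: F = 170 * 8.854e-6 * 27 * 2401 / 5
F = 19.515 uN


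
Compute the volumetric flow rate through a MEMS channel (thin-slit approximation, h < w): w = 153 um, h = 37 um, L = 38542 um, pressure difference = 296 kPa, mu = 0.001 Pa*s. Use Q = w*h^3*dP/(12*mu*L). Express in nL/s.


Step 1: Convert all dimensions to SI (meters).
w = 153e-6 m, h = 37e-6 m, L = 38542e-6 m, dP = 296e3 Pa
Step 2: Q = w * h^3 * dP / (12 * mu * L)
Q = 153e-6 * (37e-6)^3 * 296e3 / (12 * 0.001 * 38542e-6) = 4.95989886e-09 m^3/s
Step 3: Convert Q from m^3/s to nL/s (1 m^3 = 1e12 nL, so multiply by 1e12).
Q = 4959.899 nL/s


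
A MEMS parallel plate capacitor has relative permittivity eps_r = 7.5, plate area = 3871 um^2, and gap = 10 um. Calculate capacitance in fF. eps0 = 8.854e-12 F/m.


Step 1: Convert area to m^2: A = 3871e-12 m^2
Step 2: Convert gap to m: d = 10e-6 m
Step 3: C = eps0 * eps_r * A / d
C = 8.854e-12 * 7.5 * 3871e-12 / 10e-6
Step 4: Convert to fF (multiply by 1e15).
C = 25.71 fF


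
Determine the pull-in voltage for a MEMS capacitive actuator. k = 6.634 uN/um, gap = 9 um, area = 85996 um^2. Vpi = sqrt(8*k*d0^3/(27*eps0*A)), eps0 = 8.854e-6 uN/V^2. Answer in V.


Step 1: Compute numerator: 8 * k * d0^3 = 8 * 6.634 * 9^3 = 38689.488
Step 2: Compute denominator: 27 * eps0 * A = 27 * 8.854e-6 * 85996 = 20.558032
Step 3: Vpi = sqrt(38689.488 / 20.558032)
Vpi = 43.38 V


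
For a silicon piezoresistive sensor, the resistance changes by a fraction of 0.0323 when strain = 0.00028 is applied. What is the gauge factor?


Step 1: Identify values.
dR/R = 0.0323, strain = 0.00028
Step 2: GF = (dR/R) / strain = 0.0323 / 0.00028
GF = 115.4


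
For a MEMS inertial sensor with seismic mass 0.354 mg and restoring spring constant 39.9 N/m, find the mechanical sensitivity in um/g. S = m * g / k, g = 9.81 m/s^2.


Step 1: Convert mass: m = 0.354 mg = 3.54e-07 kg
Step 2: S = m * g / k = 3.54e-07 * 9.81 / 39.9
Step 3: S = 8.70e-08 m/g
Step 4: Convert to um/g: S = 0.087 um/g


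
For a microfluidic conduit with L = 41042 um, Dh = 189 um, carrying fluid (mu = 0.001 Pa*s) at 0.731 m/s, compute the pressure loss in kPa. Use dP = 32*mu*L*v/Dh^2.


Step 1: Convert to SI: L = 41042e-6 m, Dh = 189e-6 m
Step 2: dP = 32 * 0.001 * 41042e-6 * 0.731 / (189e-6)^2
Step 3: dP = 26876.47 Pa
Step 4: Convert to kPa: dP = 26.88 kPa


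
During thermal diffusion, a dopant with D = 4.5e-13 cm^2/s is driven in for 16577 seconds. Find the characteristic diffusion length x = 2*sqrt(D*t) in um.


Step 1: Compute D*t = 4.5e-13 * 16577 = 7.45965e-09 cm^2
Step 2: sqrt(D*t) = 8.63693e-05 cm
Step 3: x = 2 * 8.63693e-05 cm = 1.727386e-04 cm
Step 4: Convert to um (1 cm = 1e4 um): x = 1.727 um


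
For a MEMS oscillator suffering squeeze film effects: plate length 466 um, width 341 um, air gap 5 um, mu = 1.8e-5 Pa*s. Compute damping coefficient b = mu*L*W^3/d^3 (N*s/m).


Step 1: Convert to SI.
L = 466e-6 m, W = 341e-6 m, d = 5e-6 m
Step 2: W^3 = (341e-6)^3 = 3.97e-11 m^3
Step 3: d^3 = (5e-6)^3 = 1.25e-16 m^3
Step 4: b = 1.8e-5 * 466e-6 * 3.97e-11 / 1.25e-16
b = 2.66e-03 N*s/m


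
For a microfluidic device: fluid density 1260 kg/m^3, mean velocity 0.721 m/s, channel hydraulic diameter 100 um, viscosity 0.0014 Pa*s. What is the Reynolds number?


Step 1: Convert Dh to meters: Dh = 100e-6 m
Step 2: Re = rho * v * Dh / mu
Re = 1260 * 0.721 * 100e-6 / 0.0014
Re = 64.89


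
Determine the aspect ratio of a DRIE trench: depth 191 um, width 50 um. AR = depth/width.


Step 1: AR = depth / width
Step 2: AR = 191 / 50
AR = 3.8


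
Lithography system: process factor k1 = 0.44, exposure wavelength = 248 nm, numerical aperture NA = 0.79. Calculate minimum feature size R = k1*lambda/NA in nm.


Step 1: Identify values: k1 = 0.44, lambda = 248 nm, NA = 0.79
Step 2: R = k1 * lambda / NA
R = 0.44 * 248 / 0.79
R = 138.1 nm


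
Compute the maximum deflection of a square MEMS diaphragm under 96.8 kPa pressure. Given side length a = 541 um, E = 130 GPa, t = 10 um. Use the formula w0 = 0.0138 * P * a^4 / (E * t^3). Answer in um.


Step 1: Convert pressure to compatible units (E is in GPa, so P in GPa).
P = 96.8 kPa = 96.8e-6 GPa
Step 2: Compute numerator: 0.0138 * P * a^4.
a^4 = 541^4 = 85662167761
numerator = 0.0138 * 96.8e-6 * 85662167761 = 1.14431e+05
Step 3: Compute denominator: E * t^3 = 130 * 10^3 = 130000
Step 4: w0 = numerator / denominator = 1.14431e+05 / 130000 = 0.8802 um


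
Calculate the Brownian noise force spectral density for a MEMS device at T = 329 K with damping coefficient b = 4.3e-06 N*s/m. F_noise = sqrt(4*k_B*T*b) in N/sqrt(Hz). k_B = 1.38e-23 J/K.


Step 1: Compute 4 * k_B * T * b
= 4 * 1.38e-23 * 329 * 4.3e-06
= 7.8091e-26 N^2/Hz
Step 2: F_noise = sqrt(7.8091e-26)
F_noise = 2.79e-13 N/sqrt(Hz)


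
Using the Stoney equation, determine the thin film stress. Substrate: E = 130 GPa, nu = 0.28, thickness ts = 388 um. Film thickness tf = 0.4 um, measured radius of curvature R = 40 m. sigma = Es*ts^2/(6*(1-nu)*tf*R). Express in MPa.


Step 1: Compute numerator: Es * ts^2 = 130 * 388^2 = 19570720 (GPa*um^2)
Step 2: Compute denominator (R in um): 6*(1-nu)*tf*R = 6*0.72*0.4*40e6 = 69120000.0 (um^2)
Step 3: sigma (GPa) = 19570720 / 69120000.0 = 2.83141e-01 GPa
Step 4: Convert to MPa (x1000): sigma = 283.1 MPa


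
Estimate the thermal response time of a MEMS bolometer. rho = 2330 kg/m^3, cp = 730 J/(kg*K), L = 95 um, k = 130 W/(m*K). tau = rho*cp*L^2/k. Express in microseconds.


Step 1: Convert L to m: L = 95e-6 m
Step 2: L^2 = (95e-6)^2 = 9.025e-09 m^2
Step 3: tau = 2330 * 730 * 9.025e-09 / 130 = 1.1808171e-04 s
Step 4: Convert to microseconds (multiply by 1e6).
tau = 118.082 us


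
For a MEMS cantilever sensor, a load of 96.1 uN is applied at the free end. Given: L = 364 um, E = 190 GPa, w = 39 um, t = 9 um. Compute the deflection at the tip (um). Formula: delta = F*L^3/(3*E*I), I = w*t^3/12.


Step 1: Calculate the second moment of area.
I = w * t^3 / 12 = 39 * 9^3 / 12 = 2369.25 um^4
Step 2: Convert E to consistent units (1 GPa = 1000 uN/um^2).
E = 190 GPa = 190000 uN/um^2
Step 3: Calculate tip deflection.
delta = F * L^3 / (3 * E * I)
delta = 96.1 * 364^3 / (3 * 190000 * 2369.25)
delta = 3.432 um


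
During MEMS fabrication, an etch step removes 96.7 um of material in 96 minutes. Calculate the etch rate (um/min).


Step 1: Etch rate = depth / time
Step 2: rate = 96.7 / 96
rate = 1.007 um/min


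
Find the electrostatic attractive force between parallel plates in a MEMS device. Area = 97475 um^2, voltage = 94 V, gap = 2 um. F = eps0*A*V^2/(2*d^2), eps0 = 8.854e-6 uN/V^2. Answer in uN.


Step 1: Identify parameters.
eps0 = 8.854e-6 uN/V^2, A = 97475 um^2, V = 94 V, d = 2 um
Step 2: Compute V^2 = 94^2 = 8836
Step 3: Compute d^2 = 2^2 = 4
Step 4: F = 0.5 * 8.854e-6 * 97475 * 8836 / 4
F = 953.232 uN


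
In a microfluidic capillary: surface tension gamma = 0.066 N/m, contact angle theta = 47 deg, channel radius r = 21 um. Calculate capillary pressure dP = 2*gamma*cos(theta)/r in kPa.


Step 1: cos(47 deg) = 0.682
Step 2: Convert r to m: r = 21e-6 m
Step 3: dP = 2 * 0.066 * 0.682 / 21e-6 = 4286.9 Pa
Step 4: Convert Pa to kPa (divide by 1000).
dP = 4.29 kPa


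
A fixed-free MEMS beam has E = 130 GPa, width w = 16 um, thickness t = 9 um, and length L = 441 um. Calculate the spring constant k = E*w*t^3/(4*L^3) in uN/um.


Step 1: Convert E to consistent units (1 GPa = 1000 uN/um^2).
E = 130 GPa = 130000 uN/um^2
Step 2: Compute t^3 = 9^3 = 729
Step 3: Compute L^3 = 441^3 = 85766121
Step 4: k = 130000 * 16 * 729 / (4 * 85766121)
k = 4.4199 uN/um


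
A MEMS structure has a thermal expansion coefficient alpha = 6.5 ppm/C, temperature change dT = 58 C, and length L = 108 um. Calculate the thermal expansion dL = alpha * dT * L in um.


Step 1: Convert CTE: alpha = 6.5 ppm/C = 6.5e-6 /C
Step 2: dL = 6.5e-6 * 58 * 108
dL = 0.0407 um


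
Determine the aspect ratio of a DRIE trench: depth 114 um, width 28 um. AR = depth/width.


Step 1: AR = depth / width
Step 2: AR = 114 / 28
AR = 4.1


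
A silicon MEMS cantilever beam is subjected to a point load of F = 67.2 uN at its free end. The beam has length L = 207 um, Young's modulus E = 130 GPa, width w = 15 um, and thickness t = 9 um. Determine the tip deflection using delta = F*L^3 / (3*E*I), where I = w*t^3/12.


Step 1: Calculate the second moment of area.
I = w * t^3 / 12 = 15 * 9^3 / 12 = 911.25 um^4
Step 2: Convert E to consistent units (1 GPa = 1000 uN/um^2).
E = 130 GPa = 130000 uN/um^2
Step 3: Calculate tip deflection.
delta = F * L^3 / (3 * E * I)
delta = 67.2 * 207^3 / (3 * 130000 * 911.25)
delta = 1.6772 um


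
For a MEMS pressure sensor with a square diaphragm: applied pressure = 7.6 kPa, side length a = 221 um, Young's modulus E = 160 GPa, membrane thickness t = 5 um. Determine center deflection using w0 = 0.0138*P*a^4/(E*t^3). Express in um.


Step 1: Convert pressure to compatible units (E is in GPa, so P in GPa).
P = 7.6 kPa = 7.6e-6 GPa
Step 2: Compute numerator: 0.0138 * P * a^4.
a^4 = 221^4 = 2385443281
numerator = 0.0138 * 7.6e-6 * 2385443281 = 2.5019e+02
Step 3: Compute denominator: E * t^3 = 160 * 5^3 = 20000
Step 4: w0 = numerator / denominator = 2.5019e+02 / 20000 = 0.0125 um


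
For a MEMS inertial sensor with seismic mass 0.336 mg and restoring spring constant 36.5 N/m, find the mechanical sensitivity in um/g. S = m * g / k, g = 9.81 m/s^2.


Step 1: Convert mass: m = 0.336 mg = 3.36e-07 kg
Step 2: S = m * g / k = 3.36e-07 * 9.81 / 36.5
Step 3: S = 9.03e-08 m/g
Step 4: Convert to um/g: S = 0.09 um/g


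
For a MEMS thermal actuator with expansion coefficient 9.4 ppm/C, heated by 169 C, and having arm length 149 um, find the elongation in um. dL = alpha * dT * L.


Step 1: Convert CTE: alpha = 9.4 ppm/C = 9.4e-6 /C
Step 2: dL = 9.4e-6 * 169 * 149
dL = 0.2367 um


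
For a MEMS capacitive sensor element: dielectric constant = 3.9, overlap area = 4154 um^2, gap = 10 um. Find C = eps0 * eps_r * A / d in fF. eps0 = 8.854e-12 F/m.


Step 1: Convert area to m^2: A = 4154e-12 m^2
Step 2: Convert gap to m: d = 10e-6 m
Step 3: C = eps0 * eps_r * A / d
C = 8.854e-12 * 3.9 * 4154e-12 / 10e-6
Step 4: Convert to fF (multiply by 1e15).
C = 14.34 fF


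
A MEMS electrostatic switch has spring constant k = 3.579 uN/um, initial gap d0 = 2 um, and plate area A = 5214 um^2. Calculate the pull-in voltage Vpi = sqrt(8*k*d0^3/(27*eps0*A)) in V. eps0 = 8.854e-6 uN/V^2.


Step 1: Compute numerator: 8 * k * d0^3 = 8 * 3.579 * 2^3 = 229.056
Step 2: Compute denominator: 27 * eps0 * A = 27 * 8.854e-6 * 5214 = 1.246448
Step 3: Vpi = sqrt(229.056 / 1.246448)
Vpi = 13.56 V


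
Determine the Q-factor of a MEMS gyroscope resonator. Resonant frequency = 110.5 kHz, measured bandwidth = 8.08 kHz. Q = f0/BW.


Step 1: Q = f0 / bandwidth
Step 2: Q = 110.5 / 8.08
Q = 13.7


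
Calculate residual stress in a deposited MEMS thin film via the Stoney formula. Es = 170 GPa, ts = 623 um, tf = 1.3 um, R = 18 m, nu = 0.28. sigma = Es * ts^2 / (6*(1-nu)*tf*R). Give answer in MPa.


Step 1: Compute numerator: Es * ts^2 = 170 * 623^2 = 65981930 (GPa*um^2)
Step 2: Compute denominator (R in um): 6*(1-nu)*tf*R = 6*0.72*1.3*18e6 = 101088000.0 (um^2)
Step 3: sigma (GPa) = 65981930 / 101088000.0 = 6.52718e-01 GPa
Step 4: Convert to MPa (x1000): sigma = 652.7 MPa


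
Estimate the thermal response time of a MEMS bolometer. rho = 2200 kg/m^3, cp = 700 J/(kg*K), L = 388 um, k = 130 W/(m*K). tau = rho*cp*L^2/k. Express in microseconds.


Step 1: Convert L to m: L = 388e-6 m
Step 2: L^2 = (388e-6)^2 = 1.50544e-07 m^2
Step 3: tau = 2200 * 700 * 1.50544e-07 / 130 = 1.78336738e-03 s
Step 4: Convert to microseconds (multiply by 1e6).
tau = 1783.367 us


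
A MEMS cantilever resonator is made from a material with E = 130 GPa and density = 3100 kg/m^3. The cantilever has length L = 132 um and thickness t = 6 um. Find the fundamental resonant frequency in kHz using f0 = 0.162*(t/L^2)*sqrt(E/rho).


Step 1: Convert units to SI.
t_SI = 6e-6 m, L_SI = 132e-6 m
Step 2: Calculate sqrt(E/rho).
sqrt(130e9 / 3100) = 6475.76 m/s
Step 3: Compute f0.
f0 = 0.162 * 6e-6 / (132e-6)^2 * 6475.76 = 361251.1 Hz = 361.25 kHz


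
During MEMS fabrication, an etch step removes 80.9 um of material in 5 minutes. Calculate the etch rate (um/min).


Step 1: Etch rate = depth / time
Step 2: rate = 80.9 / 5
rate = 16.18 um/min


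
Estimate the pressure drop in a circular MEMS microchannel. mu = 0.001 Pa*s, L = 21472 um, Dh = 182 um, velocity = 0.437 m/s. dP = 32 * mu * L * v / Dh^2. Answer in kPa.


Step 1: Convert to SI: L = 21472e-6 m, Dh = 182e-6 m
Step 2: dP = 32 * 0.001 * 21472e-6 * 0.437 / (182e-6)^2
Step 3: dP = 9064.86 Pa
Step 4: Convert to kPa: dP = 9.06 kPa


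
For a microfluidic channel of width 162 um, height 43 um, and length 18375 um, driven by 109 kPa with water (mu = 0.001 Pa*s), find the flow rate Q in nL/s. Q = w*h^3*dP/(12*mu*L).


Step 1: Convert all dimensions to SI (meters).
w = 162e-6 m, h = 43e-6 m, L = 18375e-6 m, dP = 109e3 Pa
Step 2: Q = w * h^3 * dP / (12 * mu * L)
Q = 162e-6 * (43e-6)^3 * 109e3 / (12 * 0.001 * 18375e-6) = 6.3670504e-09 m^3/s
Step 3: Convert Q from m^3/s to nL/s (1 m^3 = 1e12 nL, so multiply by 1e12).
Q = 6367.05 nL/s


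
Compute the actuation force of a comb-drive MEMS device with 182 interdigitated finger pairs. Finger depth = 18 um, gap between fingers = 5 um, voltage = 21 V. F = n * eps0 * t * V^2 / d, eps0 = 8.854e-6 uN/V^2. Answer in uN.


Step 1: Parameters: n=182, eps0=8.854e-6 uN/V^2, t=18 um, V=21 V, d=5 um
Step 2: V^2 = 441
Step 3: F = 182 * 8.854e-6 * 18 * 441 / 5
F = 2.558 uN


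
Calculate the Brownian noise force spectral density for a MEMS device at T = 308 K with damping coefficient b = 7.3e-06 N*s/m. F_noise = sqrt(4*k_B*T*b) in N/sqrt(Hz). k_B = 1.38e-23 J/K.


Step 1: Compute 4 * k_B * T * b
= 4 * 1.38e-23 * 308 * 7.3e-06
= 1.2411e-25 N^2/Hz
Step 2: F_noise = sqrt(1.2411e-25)
F_noise = 3.52e-13 N/sqrt(Hz)


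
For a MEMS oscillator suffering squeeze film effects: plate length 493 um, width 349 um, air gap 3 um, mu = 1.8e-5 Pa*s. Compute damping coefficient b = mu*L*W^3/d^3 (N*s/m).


Step 1: Convert to SI.
L = 493e-6 m, W = 349e-6 m, d = 3e-6 m
Step 2: W^3 = (349e-6)^3 = 4.25e-11 m^3
Step 3: d^3 = (3e-6)^3 = 2.70e-17 m^3
Step 4: b = 1.8e-5 * 493e-6 * 4.25e-11 / 2.70e-17
b = 1.40e-02 N*s/m
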